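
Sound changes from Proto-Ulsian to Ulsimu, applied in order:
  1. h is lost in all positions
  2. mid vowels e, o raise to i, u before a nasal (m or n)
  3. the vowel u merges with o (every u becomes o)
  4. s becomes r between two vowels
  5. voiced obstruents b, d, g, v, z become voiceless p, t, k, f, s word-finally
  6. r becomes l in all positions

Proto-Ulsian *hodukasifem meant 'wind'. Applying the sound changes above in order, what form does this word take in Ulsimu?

odokalifim

Ulsimu: *hodukasifem
  hodukasifem → odukasifem   [h-loss]
  odukasifem → odukasifim   [pre-nasal raising]
  odukasifim → odokasifim   [vowel merger]
  odokasifim → odokarifim   [rhotacism]
  odokarifim (rule 5 does not apply)
  odokarifim → odokalifim   [unconditioned shift]
  giving Ulsimu odokalifim.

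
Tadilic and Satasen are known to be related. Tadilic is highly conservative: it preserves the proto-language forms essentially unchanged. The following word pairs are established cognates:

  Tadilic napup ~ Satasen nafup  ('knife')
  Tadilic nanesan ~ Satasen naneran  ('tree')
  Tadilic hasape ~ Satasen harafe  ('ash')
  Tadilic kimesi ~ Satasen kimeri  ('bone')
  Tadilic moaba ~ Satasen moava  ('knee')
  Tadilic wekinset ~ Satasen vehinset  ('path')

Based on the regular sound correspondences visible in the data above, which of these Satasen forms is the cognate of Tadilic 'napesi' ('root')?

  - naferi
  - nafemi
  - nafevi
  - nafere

naferi

hasape ~ harafe — Tadilic p corresponds to Satasen f between vowels (before a front vowel).
kimesi ~ kimeri — Tadilic s corresponds to Satasen r between vowels (before a front vowel).
Applying these to Tadilic 'napesi':
  napesi → nafesi   (p→f between vowels (before a front vowel))
  nafesi → naferi   (s→r between vowels (before a front vowel))
So the Satasen cognate is 'naferi'.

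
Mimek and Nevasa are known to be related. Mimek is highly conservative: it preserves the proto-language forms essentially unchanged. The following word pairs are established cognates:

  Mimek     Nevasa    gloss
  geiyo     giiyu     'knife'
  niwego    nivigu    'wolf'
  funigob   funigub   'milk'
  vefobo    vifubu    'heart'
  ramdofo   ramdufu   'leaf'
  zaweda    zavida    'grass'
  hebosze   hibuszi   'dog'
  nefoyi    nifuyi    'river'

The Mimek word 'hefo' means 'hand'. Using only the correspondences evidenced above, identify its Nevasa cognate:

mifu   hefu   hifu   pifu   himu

hifu

vefobo ~ vifubu, nefoyi ~ nifuyi — Mimek e corresponds to Nevasa i after a consonant, before a labial obstruent.
geiyo ~ giiyu, niwego ~ nivigu — Mimek o corresponds to Nevasa u word-finally.
Applying these to Mimek 'hefo':
  hefo → hifo   (e→i after a consonant, before a labial obstruent)
  hifo → hifu   (o→u word-finally)
So the Nevasa cognate is 'hifu'.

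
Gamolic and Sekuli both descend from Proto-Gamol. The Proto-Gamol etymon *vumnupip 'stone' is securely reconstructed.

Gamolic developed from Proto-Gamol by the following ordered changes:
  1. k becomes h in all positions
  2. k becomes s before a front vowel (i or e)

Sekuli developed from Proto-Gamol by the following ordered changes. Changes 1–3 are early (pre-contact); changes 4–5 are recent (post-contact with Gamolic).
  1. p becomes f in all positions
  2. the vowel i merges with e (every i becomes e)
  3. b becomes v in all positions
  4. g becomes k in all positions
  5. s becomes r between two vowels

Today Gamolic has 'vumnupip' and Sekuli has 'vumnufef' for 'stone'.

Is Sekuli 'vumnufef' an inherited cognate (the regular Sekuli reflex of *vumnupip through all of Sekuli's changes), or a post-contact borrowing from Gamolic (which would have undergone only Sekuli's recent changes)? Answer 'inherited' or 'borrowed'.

inherited

If inherited, *vumnupip would pass through all of Sekuli's changes:
Sekuli: *vumnupip > vumnufif > vumnufef  (by unconditioned shift, vowel merger)
If borrowed from Gamolic 'vumnupip' after the early changes, it would undergo only the recent ones:
  rule 4 (unconditioned shift): no change (vumnupip)
  rule 5 (rhotacism): no change (vumnupip)
  ⇒ as a loan: vumnupip
Sekuli 'vumnufef' matches the inherited outcome exactly, so it is an inherited cognate, not a loan.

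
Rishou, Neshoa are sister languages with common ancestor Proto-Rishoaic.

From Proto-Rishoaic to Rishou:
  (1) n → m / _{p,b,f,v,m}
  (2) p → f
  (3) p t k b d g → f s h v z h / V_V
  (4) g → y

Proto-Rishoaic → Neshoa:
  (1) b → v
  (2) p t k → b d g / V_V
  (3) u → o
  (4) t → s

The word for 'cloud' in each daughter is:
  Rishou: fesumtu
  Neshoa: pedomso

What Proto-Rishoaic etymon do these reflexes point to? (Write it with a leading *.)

*petumtu

Position 3: Rishou has s, Neshoa has d. Taking the neighbouring segments as reconstructed: Rishou s could go back to *t or *s; Neshoa d could go back to *t or *d — the one source consistent with every daughter is *t.
Position 7: Rishou has u, Neshoa has o. Rishou preserves u here (none of its changes turn any other segment into u), so the proto-segment is *u.
This points to *petumtu. Verify forward in each daughter:
Rishou: start from *petumtu.
  rule 1: no change — petumtu
  rule 2 (unconditioned shift): petumtu → fetumtu
  rule 3 (intervocalic lenition): fetumtu → fesumtu
  rule 4: no change — fesumtu
  ⇒ Rishou fesumtu
Neshoa: *petumtu
  petumtu (rule 1 does not apply)
  petumtu → pedumtu   [intervocalic voicing]
  pedumtu → pedomto   [vowel merger]
  pedomto → pedomso   [unconditioned shift]
  giving Neshoa pedomso.
No other proto-form is consistent with every reflex, so the reconstruction is *petumtu.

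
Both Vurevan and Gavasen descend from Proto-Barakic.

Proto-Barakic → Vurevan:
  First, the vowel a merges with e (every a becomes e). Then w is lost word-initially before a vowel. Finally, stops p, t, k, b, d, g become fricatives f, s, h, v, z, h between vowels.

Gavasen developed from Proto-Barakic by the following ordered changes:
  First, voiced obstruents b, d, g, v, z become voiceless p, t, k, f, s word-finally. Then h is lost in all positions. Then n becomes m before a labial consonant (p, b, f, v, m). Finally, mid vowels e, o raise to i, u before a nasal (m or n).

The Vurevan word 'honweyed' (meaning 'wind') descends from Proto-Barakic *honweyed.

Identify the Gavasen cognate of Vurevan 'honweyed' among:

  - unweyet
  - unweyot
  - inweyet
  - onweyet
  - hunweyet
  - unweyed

unweyet

Gavasen: start from *honweyed.
  rule 1 (final devoicing): honweyed → honweyet
  rule 2 (h-loss): honweyet → onweyet
  rule 3: no change — onweyet
  rule 4 (pre-nasal raising): onweyet → unweyet
  ⇒ Gavasen unweyet
The other candidates each miss or misapply at least one Gavasen change.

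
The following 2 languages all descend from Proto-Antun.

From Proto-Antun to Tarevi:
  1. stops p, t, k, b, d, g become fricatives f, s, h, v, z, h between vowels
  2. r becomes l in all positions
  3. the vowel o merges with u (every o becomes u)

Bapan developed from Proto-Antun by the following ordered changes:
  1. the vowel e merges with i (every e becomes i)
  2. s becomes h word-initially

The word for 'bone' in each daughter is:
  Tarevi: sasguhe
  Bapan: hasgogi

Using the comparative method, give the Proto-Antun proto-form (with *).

Position 1: Tarevi has s, Bapan has h. Taking the neighbouring segments as reconstructed: Tarevi s can only go back to *s; Bapan h could go back to *s or *h — the one source consistent with every daughter is *s.
Position 7: Tarevi has e, Bapan has i. Tarevi preserves e here (none of its changes turn any other segment into e), so the proto-segment is *e.
Continuing position by position gives *sasgoge; check it forward:
Tarevi: start from *sasgoge.
  rule 1 (intervocalic lenition): sasgoge → sasgohe
  rule 2: no change — sasgohe
  rule 3 (vowel merger): sasgohe → sasguhe
  ⇒ Tarevi sasguhe
Bapan: start from *sasgoge.
  rule 1 (vowel merger): sasgoge → sasgogi
  rule 2 (debuccalisation): sasgogi → hasgogi
  ⇒ Bapan hasgogi
No other proto-form is consistent with every reflex, so the reconstruction is *sasgoge.

*sasgoge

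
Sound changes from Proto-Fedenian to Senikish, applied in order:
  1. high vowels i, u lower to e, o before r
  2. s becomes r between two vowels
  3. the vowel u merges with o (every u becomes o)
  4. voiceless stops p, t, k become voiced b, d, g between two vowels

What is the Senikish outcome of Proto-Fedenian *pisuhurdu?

pirohordo

Senikish: *pisuhurdu > pisuhordu > piruhordu > pirohordo  (by pre-rhotic lowering, rhotacism, vowel merger)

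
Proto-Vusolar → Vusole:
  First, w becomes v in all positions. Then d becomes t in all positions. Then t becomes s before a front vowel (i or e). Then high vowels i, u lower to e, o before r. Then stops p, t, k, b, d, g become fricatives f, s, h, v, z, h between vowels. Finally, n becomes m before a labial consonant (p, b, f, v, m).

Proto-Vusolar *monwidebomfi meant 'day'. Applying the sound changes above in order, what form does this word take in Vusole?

Vusole: *monwidebomfi > monvidebomfi > monvitebomfi > monvisebomfi > monvisevomfi > momvisevomfi  (by unconditioned shift, unconditioned shift, palatalisation, intervocalic lenition, nasal place assimilation)

momvisevomfi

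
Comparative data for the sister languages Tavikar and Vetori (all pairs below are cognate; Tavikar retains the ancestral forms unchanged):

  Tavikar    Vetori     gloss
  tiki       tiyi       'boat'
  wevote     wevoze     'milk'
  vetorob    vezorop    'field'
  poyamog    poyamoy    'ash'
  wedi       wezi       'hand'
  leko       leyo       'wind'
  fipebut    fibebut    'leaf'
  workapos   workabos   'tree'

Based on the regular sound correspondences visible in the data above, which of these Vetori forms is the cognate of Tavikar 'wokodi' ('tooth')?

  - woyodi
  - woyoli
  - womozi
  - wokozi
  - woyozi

leko ~ leyo — Tavikar k corresponds to Vetori y between vowels (before a back vowel).
wedi ~ wezi — Tavikar d corresponds to Vetori z between vowels (before a front vowel).
Applying these to Tavikar 'wokodi':
  wokodi → woyodi   (k→y between vowels (before a back vowel))
  woyodi → woyozi   (d→z between vowels (before a front vowel))
So the Vetori cognate is 'woyozi'.

woyozi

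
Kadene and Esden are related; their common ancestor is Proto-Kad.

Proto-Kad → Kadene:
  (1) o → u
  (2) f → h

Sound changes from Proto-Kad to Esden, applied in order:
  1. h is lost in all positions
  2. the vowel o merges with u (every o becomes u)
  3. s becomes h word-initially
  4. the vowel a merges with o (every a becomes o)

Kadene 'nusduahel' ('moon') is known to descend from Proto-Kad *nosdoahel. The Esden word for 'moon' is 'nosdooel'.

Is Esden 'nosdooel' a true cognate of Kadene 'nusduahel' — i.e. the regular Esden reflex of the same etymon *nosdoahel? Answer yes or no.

no

Derive the expected Esden reflex of *nosdoahel:
Esden: start from *nosdoahel.
  rule 1 (h-loss): nosdoahel → nosdoael
  rule 2 (vowel merger): nosdoael → nusduael
  rule 3: no change — nusduael
  rule 4 (vowel merger): nusduael → nusduoel
  ⇒ Esden nusduoel
The regular Esden reflex would be 'nusduoel', but the attested form is 'nosdooel'. The correspondence is irregular, so they are not cognates (the Esden form has a different source).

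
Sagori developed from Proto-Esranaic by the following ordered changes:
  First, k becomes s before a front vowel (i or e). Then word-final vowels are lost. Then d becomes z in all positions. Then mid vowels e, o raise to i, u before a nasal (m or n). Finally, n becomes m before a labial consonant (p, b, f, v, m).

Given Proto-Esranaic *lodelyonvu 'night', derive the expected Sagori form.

Sagori: *lodelyonvu
  lodelyonvu (rule 1 does not apply)
  lodelyonvu → lodelyonv   [apocope]
  lodelyonv → lozelyonv   [unconditioned shift]
  lozelyonv → lozelyunv   [pre-nasal raising]
  lozelyunv → lozelyumv   [nasal place assimilation]
  giving Sagori lozelyumv.

lozelyumv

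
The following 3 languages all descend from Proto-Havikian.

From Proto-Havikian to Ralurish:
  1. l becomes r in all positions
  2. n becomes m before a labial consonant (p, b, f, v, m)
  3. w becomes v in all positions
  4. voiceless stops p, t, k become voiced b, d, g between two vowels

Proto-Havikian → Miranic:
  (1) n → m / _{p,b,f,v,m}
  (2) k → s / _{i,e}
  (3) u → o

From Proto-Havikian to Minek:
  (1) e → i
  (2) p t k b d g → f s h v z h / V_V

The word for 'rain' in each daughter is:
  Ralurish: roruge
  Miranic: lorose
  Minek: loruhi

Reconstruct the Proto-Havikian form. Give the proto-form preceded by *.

Position 1: Ralurish has r, Miranic has l, Minek has l. Miranic preserves l here (none of its changes turn any other segment into l), so the proto-segment is *l.
Position 5: Ralurish has g, Miranic has s, Minek has h. Taking the neighbouring segments as reconstructed: Ralurish g could go back to *k or *g; Miranic s could go back to *k or *s; Minek h could go back to *k or *g or *h — the one source consistent with every daughter is *k.
This points to *loruke. Verify forward in each daughter:
Ralurish: *loruke
  loruke → roruke   [unconditioned shift]
  roruke (rule 2 does not apply)
  roruke (rule 3 does not apply)
  roruke → roruge   [intervocalic voicing]
  giving Ralurish roruge.
Miranic: *loruke > loruse > lorose  (by palatalisation, vowel merger)
Minek: *loruke > loruki > loruhi  (by vowel merger, intervocalic lenition)
Only *loruke yields all of Ralurish roruge, Miranic lorose, Minek loruhi.

*loruke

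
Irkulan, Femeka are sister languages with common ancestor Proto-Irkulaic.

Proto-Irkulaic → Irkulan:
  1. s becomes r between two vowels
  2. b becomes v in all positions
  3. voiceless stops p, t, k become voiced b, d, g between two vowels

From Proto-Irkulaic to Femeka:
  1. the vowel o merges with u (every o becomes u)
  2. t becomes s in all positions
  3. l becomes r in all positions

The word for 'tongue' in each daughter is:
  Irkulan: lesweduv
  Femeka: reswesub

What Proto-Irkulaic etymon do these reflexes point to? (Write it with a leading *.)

Position 1: Irkulan has l, Femeka has r. Irkulan preserves l here (none of its changes turn any other segment into l), so the proto-segment is *l.
Position 8: Irkulan has v, Femeka has b. Femeka preserves b here (none of its changes turn any other segment into b), so the proto-segment is *b.
Continuing position by position gives *leswetub; check it forward:
Irkulan: *leswetub
  leswetub (rule 1 does not apply)
  leswetub → leswetuv   [unconditioned shift]
  leswetuv → lesweduv   [intervocalic voicing]
  giving Irkulan lesweduv.
Femeka: *leswetub
  leswetub (rule 1 does not apply)
  leswetub → leswesub   [unconditioned shift]
  leswesub → reswesub   [unconditioned shift]
  giving Femeka reswesub.
No other proto-form is consistent with every reflex, so the reconstruction is *leswetub.

*leswetub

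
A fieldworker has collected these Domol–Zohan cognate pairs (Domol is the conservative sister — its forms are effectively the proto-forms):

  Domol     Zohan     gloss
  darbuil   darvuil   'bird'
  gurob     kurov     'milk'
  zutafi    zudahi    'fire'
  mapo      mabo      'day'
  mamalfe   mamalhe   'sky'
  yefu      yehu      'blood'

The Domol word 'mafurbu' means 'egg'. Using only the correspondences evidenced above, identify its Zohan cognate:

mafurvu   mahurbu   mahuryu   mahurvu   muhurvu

yefu ~ yehu — Domol f corresponds to Zohan h between vowels (before a back vowel).
darbuil ~ darvuil — Domol b corresponds to Zohan v after a consonant, before a back vowel.
Applying these to Domol 'mafurbu':
  mafurbu → mahurbu   (f→h between vowels (before a back vowel))
  mahurbu → mahurvu   (b→v after a consonant, before a back vowel)
So the Zohan cognate is 'mahurvu'.

mahurvu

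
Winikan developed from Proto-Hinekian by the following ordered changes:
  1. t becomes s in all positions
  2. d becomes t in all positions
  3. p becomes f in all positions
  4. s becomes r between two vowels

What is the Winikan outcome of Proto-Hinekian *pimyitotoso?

Winikan: *pimyitotoso > pimyisososo > fimyisososo > fimyirororo  (by unconditioned shift, unconditioned shift, rhotacism)

fimyirororo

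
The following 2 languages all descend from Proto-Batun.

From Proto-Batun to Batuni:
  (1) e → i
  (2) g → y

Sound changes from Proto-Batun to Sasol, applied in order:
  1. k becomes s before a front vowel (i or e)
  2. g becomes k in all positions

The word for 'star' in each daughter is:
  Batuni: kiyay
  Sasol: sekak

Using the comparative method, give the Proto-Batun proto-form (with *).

Position 1: Batuni has k, Sasol has s. Batuni preserves k here (none of its changes turn any other segment into k), so the proto-segment is *k.
Position 5: Batuni has y, Sasol has k. Taking the neighbouring segments as reconstructed: Batuni y could go back to *g or *y; Sasol k could go back to *k or *g — the one source consistent with every daughter is *g.
Position 3: Batuni has y, Sasol has k. Taking the neighbouring segments as reconstructed: Batuni y could go back to *g or *y; Sasol k could go back to *k or *g — the one source consistent with every daughter is *g.
Continuing position by position gives *kegag; check it forward:
Batuni: *kegag
  kegag → kigag   [vowel merger]
  kigag → kiyay   [unconditioned shift]
  giving Batuni kiyay.
Sasol: *kegag > segag > sekak  (by palatalisation, unconditioned shift)
Only *kegag yields all of Batuni kiyay, Sasol sekak.

*kegag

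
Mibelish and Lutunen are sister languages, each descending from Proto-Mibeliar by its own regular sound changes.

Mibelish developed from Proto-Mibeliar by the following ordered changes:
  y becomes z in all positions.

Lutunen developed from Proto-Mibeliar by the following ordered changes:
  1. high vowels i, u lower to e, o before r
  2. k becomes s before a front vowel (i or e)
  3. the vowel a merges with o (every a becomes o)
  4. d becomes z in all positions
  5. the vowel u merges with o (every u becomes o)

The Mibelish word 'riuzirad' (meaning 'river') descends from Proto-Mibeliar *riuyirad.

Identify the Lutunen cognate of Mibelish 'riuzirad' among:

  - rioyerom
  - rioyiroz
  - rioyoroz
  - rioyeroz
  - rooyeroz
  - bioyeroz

Lutunen: start from *riuyirad.
  rule 1 (pre-rhotic lowering): riuyirad → riuyerad
  rule 2: no change — riuyerad
  rule 3 (vowel merger): riuyerad → riuyerod
  rule 4 (unconditioned shift): riuyerod → riuyeroz
  rule 5 (vowel merger): riuyeroz → rioyeroz
  ⇒ Lutunen rioyeroz
The other candidates each miss or misapply at least one Lutunen change.

rioyeroz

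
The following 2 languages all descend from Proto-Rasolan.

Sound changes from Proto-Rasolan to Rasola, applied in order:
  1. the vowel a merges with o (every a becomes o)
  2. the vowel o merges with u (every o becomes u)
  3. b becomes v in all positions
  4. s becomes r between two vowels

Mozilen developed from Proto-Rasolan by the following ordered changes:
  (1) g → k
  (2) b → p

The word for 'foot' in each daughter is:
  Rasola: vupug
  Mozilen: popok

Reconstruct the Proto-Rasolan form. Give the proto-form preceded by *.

Position 4: Rasola has u, Mozilen has o. Mozilen preserves o here (none of its changes turn any other segment into o), so the proto-segment is *o.
Position 1: Rasola has v, Mozilen has p. Taking the neighbouring segments as reconstructed: Rasola v could go back to *b or *v; Mozilen p could go back to *p or *b — the one source consistent with every daughter is *b.
Continuing position by position gives *bopog; check it forward:
Rasola: *bopog
  bopog (rule 1 does not apply)
  bopog → bupug   [vowel merger]
  bupug → vupug   [unconditioned shift]
  vupug (rule 4 does not apply)
  giving Rasola vupug.
Mozilen: *bopog > bopok > popok  (by unconditioned shift, unconditioned shift)
No other proto-form is consistent with every reflex, so the reconstruction is *bopog.

*bopog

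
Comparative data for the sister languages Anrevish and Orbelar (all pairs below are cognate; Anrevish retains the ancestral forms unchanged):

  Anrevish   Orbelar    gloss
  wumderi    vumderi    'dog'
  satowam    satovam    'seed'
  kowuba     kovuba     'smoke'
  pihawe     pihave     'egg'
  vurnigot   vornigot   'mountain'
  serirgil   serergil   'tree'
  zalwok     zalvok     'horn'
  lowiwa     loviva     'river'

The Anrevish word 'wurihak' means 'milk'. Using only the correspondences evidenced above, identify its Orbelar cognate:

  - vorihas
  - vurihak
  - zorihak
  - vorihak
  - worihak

vorihak

wumderi ~ vumderi — Anrevish w corresponds to Orbelar v word-initially before a back vowel.
vurnigot ~ vornigot — Anrevish u corresponds to Orbelar o after a consonant, before r.
Applying these to Anrevish 'wurihak':
  wurihak → vurihak   (w→v word-initially before a back vowel)
  vurihak → vorihak   (u→o after a consonant, before r)
So the Orbelar cognate is 'vorihak'.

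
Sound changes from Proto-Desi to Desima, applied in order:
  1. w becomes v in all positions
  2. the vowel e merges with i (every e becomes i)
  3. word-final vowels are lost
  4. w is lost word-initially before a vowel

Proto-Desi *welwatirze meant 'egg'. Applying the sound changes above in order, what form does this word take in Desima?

vilvatirz

Desima: *welwatirze > velvatirze > vilvatirzi > vilvatirz  (by unconditioned shift, vowel merger, apocope)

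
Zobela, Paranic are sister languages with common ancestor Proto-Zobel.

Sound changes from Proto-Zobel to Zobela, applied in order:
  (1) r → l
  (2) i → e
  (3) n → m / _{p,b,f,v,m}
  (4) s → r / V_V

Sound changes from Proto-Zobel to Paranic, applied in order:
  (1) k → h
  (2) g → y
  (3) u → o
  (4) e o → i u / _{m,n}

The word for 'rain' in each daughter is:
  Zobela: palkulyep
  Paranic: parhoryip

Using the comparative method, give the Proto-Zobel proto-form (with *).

Position 4: Zobela has k, Paranic has h. Zobela preserves k here (none of its changes turn any other segment into k), so the proto-segment is *k.
Position 3: Zobela has l, Paranic has r. Paranic preserves r here (none of its changes turn any other segment into r), so the proto-segment is *r.
Position 8: Zobela has e, Paranic has i. Taking the neighbouring segments as reconstructed: Zobela e could go back to *e or *i; Paranic i can only go back to *i — the one source consistent with every daughter is *i.
This points to *parkuryip. Verify forward in each daughter:
Zobela: *parkuryip > palkulyip > palkulyep  (by unconditioned shift, vowel merger)
Paranic: *parkuryip
  parkuryip → parhuryip   [unconditioned shift]
  parhuryip (rule 2 does not apply)
  parhuryip → parhoryip   [vowel merger]
  parhoryip (rule 4 does not apply)
  giving Paranic parhoryip.
*parkuryip is the unique common source.

*parkuryip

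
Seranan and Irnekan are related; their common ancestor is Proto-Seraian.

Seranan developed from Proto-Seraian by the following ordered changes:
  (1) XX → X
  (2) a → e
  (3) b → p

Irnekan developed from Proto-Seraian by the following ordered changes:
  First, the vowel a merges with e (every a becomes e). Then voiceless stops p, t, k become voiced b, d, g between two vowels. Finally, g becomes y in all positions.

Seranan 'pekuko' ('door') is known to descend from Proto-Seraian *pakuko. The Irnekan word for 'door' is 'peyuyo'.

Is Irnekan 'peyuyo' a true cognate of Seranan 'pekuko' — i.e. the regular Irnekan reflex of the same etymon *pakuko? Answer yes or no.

Derive the expected Irnekan reflex of *pakuko:
Irnekan: *pakuko
  pakuko → pekuko   [vowel merger]
  pekuko → pegugo   [intervocalic voicing]
  pegugo → peyuyo   [unconditioned shift]
  giving Irnekan peyuyo.
Irnekan 'peyuyo' matches the regular reflex exactly, so the pair is cognate.

yes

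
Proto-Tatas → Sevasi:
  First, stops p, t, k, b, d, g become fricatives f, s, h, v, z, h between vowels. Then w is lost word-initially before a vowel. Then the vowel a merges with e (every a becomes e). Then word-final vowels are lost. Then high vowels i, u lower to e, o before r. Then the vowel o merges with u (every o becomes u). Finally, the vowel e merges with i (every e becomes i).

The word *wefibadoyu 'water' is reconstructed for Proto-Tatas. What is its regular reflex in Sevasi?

Sevasi: start from *wefibadoyu.
  rule 1 (intervocalic lenition): wefibadoyu → wefivazoyu
  rule 2 (glide loss): wefivazoyu → efivazoyu
  rule 3 (vowel merger): efivazoyu → efivezoyu
  rule 4 (apocope): efivezoyu → efivezoy
  rule 5: no change — efivezoy
  rule 6 (vowel merger): efivezoy → efivezuy
  rule 7 (vowel merger): efivezuy → ifivizuy
  ⇒ Sevasi ifivizuy

ifivizuy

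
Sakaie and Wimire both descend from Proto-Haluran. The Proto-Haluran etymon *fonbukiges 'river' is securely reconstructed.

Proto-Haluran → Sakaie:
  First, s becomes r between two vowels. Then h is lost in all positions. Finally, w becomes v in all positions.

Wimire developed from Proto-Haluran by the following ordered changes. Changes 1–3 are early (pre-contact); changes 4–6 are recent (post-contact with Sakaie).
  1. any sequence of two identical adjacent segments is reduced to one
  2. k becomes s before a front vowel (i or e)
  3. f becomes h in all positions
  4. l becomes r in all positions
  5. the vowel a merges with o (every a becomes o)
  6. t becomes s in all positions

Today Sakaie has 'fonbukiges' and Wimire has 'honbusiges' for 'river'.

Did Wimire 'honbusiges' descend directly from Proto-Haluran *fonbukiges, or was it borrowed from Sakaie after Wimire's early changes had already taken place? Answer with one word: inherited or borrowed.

If inherited, *fonbukiges would pass through all of Wimire's changes:
Wimire: start from *fonbukiges.
  rule 1: no change — fonbukiges
  rule 2 (palatalisation): fonbukiges → fonbusiges
  rule 3 (unconditioned shift): fonbusiges → honbusiges
  rule 4: no change — honbusiges
  rule 5: no change — honbusiges
  rule 6: no change — honbusiges
  ⇒ Wimire honbusiges
If borrowed from Sakaie 'fonbukiges' after the early changes, it would undergo only the recent ones:
  rule 4 (unconditioned shift): no change (fonbukiges)
  rule 5 (vowel merger): no change (fonbukiges)
  rule 6 (unconditioned shift): no change (fonbukiges)
  ⇒ as a loan: fonbukiges
Wimire 'honbusiges' matches the inherited outcome exactly, so it is an inherited cognate, not a loan.

inherited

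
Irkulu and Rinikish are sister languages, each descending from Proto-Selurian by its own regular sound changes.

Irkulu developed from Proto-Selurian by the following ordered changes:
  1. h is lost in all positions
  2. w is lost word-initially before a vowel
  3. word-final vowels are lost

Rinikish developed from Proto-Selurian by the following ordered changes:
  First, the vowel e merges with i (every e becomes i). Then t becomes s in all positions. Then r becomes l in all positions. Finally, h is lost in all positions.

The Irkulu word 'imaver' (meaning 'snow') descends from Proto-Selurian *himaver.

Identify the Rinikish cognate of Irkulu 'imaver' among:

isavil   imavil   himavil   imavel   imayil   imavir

imavil

Rinikish: *himaver > himavir > himavil > imavil  (by vowel merger, unconditioned shift, h-loss)
Among the options, 'imavil' alone shows every Rinikish change applied in order.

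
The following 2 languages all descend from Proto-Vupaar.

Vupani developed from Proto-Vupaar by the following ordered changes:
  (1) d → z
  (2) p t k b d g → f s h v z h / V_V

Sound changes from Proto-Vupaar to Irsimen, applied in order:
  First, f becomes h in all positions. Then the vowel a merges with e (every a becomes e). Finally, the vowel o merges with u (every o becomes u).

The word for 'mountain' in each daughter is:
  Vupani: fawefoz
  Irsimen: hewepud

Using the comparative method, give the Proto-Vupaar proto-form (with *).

*fawepod

Position 5: Vupani has f, Irsimen has p. Irsimen preserves p here (none of its changes turn any other segment into p), so the proto-segment is *p.
Position 2: Vupani has a, Irsimen has e. Vupani preserves a here (none of its changes turn any other segment into a), so the proto-segment is *a.
Position 7: Vupani has z, Irsimen has d. Irsimen preserves d here (none of its changes turn any other segment into d), so the proto-segment is *d.
This points to *fawepod. Verify forward in each daughter:
Vupani: start from *fawepod.
  rule 1 (unconditioned shift): fawepod → fawepoz
  rule 2 (intervocalic lenition): fawepoz → fawefoz
  ⇒ Vupani fawefoz
Irsimen: *fawepod > hawepod > hewepod > hewepud  (by unconditioned shift, vowel merger, vowel merger)
Only *fawepod yields all of Vupani fawefoz, Irsimen hewepud.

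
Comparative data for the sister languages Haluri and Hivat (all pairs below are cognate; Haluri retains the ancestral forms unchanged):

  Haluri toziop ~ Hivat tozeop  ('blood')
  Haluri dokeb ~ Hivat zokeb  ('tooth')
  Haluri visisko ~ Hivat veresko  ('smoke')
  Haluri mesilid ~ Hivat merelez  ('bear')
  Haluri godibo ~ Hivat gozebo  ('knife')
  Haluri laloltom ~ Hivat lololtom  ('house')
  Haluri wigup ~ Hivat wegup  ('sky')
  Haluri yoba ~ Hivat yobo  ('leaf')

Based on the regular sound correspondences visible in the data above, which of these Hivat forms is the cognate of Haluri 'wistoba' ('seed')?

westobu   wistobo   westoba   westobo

westobo

visisko ~ veresko, mesilid ~ merelez — Haluri i corresponds to Hivat e after a consonant, before a consonant other than r, m, n, p, b, f, v.
yoba ~ yobo — Haluri a corresponds to Hivat o word-finally.
Applying these to Haluri 'wistoba':
  wistoba → westoba   (i→e after a consonant, before a consonant other than r, m, n, p, b, f, v)
  westoba → westobo   (a→o word-finally)
So the Hivat cognate is 'westobo'.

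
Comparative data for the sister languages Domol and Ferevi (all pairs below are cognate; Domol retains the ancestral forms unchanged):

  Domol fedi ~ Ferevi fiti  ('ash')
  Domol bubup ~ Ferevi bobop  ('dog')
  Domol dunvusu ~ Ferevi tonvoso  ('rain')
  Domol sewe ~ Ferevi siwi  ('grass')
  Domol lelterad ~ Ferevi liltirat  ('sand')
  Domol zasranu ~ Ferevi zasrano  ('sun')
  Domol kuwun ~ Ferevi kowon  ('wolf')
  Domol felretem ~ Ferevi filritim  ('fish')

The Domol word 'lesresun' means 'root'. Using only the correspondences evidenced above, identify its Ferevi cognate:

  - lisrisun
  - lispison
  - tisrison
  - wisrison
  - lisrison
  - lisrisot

lisrison

fedi ~ fiti, sewe ~ siwi — Domol e corresponds to Ferevi i after a consonant, before a consonant other than r, m, n, p, b, f, v.
dunvusu ~ tonvoso, kuwun ~ kowon — Domol u corresponds to Ferevi o after a consonant, before a nasal.
Applying these to Domol 'lesresun':
  lesresun → lisresun   (e→i after a consonant, before a consonant other than r, m, n, p, b, f, v)
  lisresun → lisrisun   (e→i after a consonant, before a consonant other than r, m, n, p, b, f, v)
  lisrisun → lisrison   (u→o after a consonant, before a nasal)
So the Ferevi cognate is 'lisrison'.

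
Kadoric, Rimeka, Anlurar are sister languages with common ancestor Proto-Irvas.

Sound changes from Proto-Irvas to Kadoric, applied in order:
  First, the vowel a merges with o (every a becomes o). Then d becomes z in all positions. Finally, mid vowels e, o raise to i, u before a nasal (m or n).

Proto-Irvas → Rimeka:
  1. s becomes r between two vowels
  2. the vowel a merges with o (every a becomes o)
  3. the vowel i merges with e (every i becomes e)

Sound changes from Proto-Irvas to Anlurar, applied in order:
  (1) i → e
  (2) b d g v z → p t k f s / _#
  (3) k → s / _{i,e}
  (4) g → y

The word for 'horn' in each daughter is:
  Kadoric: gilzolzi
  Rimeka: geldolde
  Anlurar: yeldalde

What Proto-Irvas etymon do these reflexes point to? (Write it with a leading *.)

Position 1: Kadoric has g, Rimeka has g, Anlurar has y. Kadoric preserves g here (none of its changes turn any other segment into g), so the proto-segment is *g.
Position 8: Kadoric has i, Rimeka has e, Anlurar has e. Taking the neighbouring segments as reconstructed: Kadoric i can only go back to *i; Rimeka e could go back to *e or *i; Anlurar e could go back to *e or *i — the one source consistent with every daughter is *i.
Position 4: Kadoric has z, Rimeka has d, Anlurar has d. Rimeka preserves d here (none of its changes turn any other segment into d), so the proto-segment is *d.
Continuing position by position gives *gildaldi; check it forward:
Kadoric: *gildaldi > gildoldi > gilzolzi  (by vowel merger, unconditioned shift)
Rimeka: *gildaldi > gildoldi > geldolde  (by vowel merger, vowel merger)
Anlurar: *gildaldi > geldalde > yeldalde  (by vowel merger, unconditioned shift)
Only *gildaldi yields all of Kadoric gilzolzi, Rimeka geldolde, Anlurar yeldalde.

*gildaldi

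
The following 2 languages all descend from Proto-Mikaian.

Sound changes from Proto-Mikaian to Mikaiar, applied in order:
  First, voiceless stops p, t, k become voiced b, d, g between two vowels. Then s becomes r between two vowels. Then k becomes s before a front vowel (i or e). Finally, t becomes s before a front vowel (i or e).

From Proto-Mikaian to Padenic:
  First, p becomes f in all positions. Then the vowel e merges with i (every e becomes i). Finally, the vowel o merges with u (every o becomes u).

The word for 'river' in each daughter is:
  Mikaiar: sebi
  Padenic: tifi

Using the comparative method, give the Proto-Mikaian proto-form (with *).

*tepi

Position 3: Mikaiar has b, Padenic has f. Taking the neighbouring segments as reconstructed: Mikaiar b could go back to *p or *b; Padenic f could go back to *p or *f — the one source consistent with every daughter is *p.
Position 1: Mikaiar has s, Padenic has t. Padenic preserves t here (none of its changes turn any other segment into t), so the proto-segment is *t.
Position 2: Mikaiar has e, Padenic has i. Mikaiar preserves e here (none of its changes turn any other segment into e), so the proto-segment is *e.
This points to *tepi. Verify forward in each daughter:
Mikaiar: *tepi > tebi > sebi  (by intervocalic voicing, palatalisation)
Padenic: start from *tepi.
  rule 1 (unconditioned shift): tepi → tefi
  rule 2 (vowel merger): tefi → tifi
  rule 3: no change — tifi
  ⇒ Padenic tifi
No other proto-form is consistent with every reflex, so the reconstruction is *tepi.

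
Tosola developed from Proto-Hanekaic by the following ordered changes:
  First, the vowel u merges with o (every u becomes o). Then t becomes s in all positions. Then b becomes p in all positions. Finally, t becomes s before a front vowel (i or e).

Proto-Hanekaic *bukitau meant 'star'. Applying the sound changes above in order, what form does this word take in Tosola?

Tosola: *bukitau
  bukitau → bokitao   [vowel merger]
  bokitao → bokisao   [unconditioned shift]
  bokisao → pokisao   [unconditioned shift]
  pokisao (rule 4 does not apply)
  giving Tosola pokisao.

pokisao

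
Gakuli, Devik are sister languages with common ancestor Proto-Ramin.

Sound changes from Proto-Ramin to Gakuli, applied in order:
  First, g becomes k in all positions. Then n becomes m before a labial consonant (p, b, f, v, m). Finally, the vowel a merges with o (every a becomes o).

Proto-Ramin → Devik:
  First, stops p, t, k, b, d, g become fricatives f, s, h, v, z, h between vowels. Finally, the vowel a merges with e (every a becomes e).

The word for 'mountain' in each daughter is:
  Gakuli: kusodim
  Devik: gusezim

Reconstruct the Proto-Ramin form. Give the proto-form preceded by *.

*gusadim

Position 1: Gakuli has k, Devik has g. Devik preserves g here (none of its changes turn any other segment into g), so the proto-segment is *g.
Position 4: Gakuli has o, Devik has e. Taking the neighbouring segments as reconstructed: Gakuli o could go back to *a or *o; Devik e could go back to *a or *e — the one source consistent with every daughter is *a.
Position 5: Gakuli has d, Devik has z. Gakuli preserves d here (none of its changes turn any other segment into d), so the proto-segment is *d.
Verify the candidate proto-form against each daughter:
Gakuli: *gusadim > kusadim > kusodim  (by unconditioned shift, vowel merger)
Devik: start from *gusadim.
  rule 1 (intervocalic lenition): gusadim → gusazim
  rule 2 (vowel merger): gusazim → gusezim
  ⇒ Devik gusezim
Only *gusadim yields all of Gakuli kusodim, Devik gusezim.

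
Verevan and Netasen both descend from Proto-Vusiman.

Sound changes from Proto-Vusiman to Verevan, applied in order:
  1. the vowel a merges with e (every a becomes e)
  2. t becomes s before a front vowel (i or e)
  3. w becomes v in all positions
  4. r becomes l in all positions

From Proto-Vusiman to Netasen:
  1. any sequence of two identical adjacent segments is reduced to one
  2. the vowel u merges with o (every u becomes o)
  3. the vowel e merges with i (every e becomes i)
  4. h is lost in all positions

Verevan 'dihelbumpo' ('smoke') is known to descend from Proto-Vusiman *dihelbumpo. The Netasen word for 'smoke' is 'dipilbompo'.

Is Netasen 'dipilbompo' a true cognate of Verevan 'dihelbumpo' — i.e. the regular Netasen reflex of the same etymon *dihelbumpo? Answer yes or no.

Derive the expected Netasen reflex of *dihelbumpo:
Netasen: start from *dihelbumpo.
  rule 1: no change — dihelbumpo
  rule 2 (vowel merger): dihelbumpo → dihelbompo
  rule 3 (vowel merger): dihelbompo → dihilbompo
  rule 4 (h-loss): dihilbompo → diilbompo
  ⇒ Netasen diilbompo
The regular Netasen reflex would be 'diilbompo', but the attested form is 'dipilbompo'. The correspondence is irregular, so they are not cognates (the Netasen form has a different source).

no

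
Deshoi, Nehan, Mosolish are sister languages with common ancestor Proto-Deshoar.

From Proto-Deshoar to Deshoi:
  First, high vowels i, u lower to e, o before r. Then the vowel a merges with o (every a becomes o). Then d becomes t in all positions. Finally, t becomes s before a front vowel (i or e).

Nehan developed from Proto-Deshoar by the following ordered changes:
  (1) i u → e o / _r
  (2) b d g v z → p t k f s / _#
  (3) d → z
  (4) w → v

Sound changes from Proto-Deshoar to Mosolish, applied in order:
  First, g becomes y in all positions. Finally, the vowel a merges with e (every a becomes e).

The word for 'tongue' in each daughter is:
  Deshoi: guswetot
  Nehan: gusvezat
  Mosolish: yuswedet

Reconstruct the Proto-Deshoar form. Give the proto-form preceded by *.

Position 4: Deshoi has w, Nehan has v, Mosolish has w. Deshoi preserves w here (none of its changes turn any other segment into w), so the proto-segment is *w.
Position 7: Deshoi has o, Nehan has a, Mosolish has e. Nehan preserves a here (none of its changes turn any other segment into a), so the proto-segment is *a.
Position 1: Deshoi has g, Nehan has g, Mosolish has y. Deshoi preserves g here (none of its changes turn any other segment into g), so the proto-segment is *g.
This points to *guswedat. Verify forward in each daughter:
Deshoi: *guswedat > guswedot > guswetot  (by vowel merger, unconditioned shift)
Nehan: start from *guswedat.
  rule 1: no change — guswedat
  rule 2: no change — guswedat
  rule 3 (unconditioned shift): guswedat → guswezat
  rule 4 (unconditioned shift): guswezat → gusvezat
  ⇒ Nehan gusvezat
Mosolish: *guswedat > yuswedat > yuswedet  (by unconditioned shift, vowel merger)
*guswedat is the unique common source.

*guswedat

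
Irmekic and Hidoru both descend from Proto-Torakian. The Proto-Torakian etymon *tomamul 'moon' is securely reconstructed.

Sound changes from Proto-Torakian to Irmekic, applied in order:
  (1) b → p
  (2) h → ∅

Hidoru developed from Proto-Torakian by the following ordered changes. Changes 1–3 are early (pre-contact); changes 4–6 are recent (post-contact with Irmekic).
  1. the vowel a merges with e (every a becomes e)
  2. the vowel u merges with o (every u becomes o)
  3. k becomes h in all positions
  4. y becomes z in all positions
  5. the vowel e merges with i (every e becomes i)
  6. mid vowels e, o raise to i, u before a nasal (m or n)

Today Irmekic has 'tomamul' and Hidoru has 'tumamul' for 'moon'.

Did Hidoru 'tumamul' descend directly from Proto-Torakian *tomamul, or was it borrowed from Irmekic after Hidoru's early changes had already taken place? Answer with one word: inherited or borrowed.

borrowed

If inherited, *tomamul would pass through all of Hidoru's changes:
Hidoru: *tomamul
  tomamul → tomemul   [vowel merger]
  tomemul → tomemol   [vowel merger]
  tomemol (rule 3 does not apply)
  tomemol (rule 4 does not apply)
  tomemol → tomimol   [vowel merger]
  tomimol → tumimol   [pre-nasal raising]
  giving Hidoru tumimol.
If borrowed from Irmekic 'tomamul' after the early changes, it would undergo only the recent ones:
  rule 4 (unconditioned shift): no change (tomamul)
  rule 5 (vowel merger): no change (tomamul)
  rule 6 (pre-nasal raising): tomamul → tumamul
  ⇒ as a loan: tumamul
Hidoru 'tumamul' matches the loan outcome 'tumamul', not the inherited 'tumimol' — it skipped the early Hidoru changes, so it was borrowed from Irmekic.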